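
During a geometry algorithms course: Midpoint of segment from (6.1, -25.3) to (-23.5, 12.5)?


M = ((6.1+(-23.5))/2, ((-25.3)+12.5)/2)
= (-8.7, -6.4)

(-8.7, -6.4)


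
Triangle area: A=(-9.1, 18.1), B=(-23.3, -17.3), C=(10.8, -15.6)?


Area = |x_A(y_B-y_C) + x_B(y_C-y_A) + x_C(y_A-y_B)|/2
= |15.47 + 785.21 + 382.32|/2
= 1183/2 = 591.5

591.5


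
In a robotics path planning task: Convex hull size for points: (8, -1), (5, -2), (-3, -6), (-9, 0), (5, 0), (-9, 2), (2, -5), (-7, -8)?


Convex hull vertices (CCW): (-9, 0), (-7, -8), (2, -5), (8, -1), (5, 0), (-9, 2)
Count = 6

6


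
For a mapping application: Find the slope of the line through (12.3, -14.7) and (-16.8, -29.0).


slope = (y2-y1)/(x2-x1) = ((-29)-(-14.7))/((-16.8)-12.3) = (-14.3)/(-29.1) = 0.4914

0.4914


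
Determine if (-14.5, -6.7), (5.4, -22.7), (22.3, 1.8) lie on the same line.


Cross product: (5.4-(-14.5))*(1.8-(-6.7)) - ((-22.7)-(-6.7))*(22.3-(-14.5))
= 757.95

No, not collinear


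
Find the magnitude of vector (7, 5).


|u| = sqrt(7^2 + 5^2) = sqrt(74) = 8.6023

8.6023


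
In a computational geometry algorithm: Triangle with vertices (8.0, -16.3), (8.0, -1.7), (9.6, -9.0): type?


Side lengths squared: AB^2=213.16, BC^2=55.85, CA^2=55.85
Sorted: [55.85, 55.85, 213.16]
By sides: Isosceles, By angles: Obtuse

Isosceles, Obtuse


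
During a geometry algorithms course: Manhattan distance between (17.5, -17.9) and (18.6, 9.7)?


|17.5-18.6| + |(-17.9)-9.7| = 1.1 + 27.6 = 28.7

28.7


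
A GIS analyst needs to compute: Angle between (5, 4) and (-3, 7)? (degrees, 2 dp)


u.v = 13, |u| = sqrt(41) = 6.4031, |v| = sqrt(58) = 7.6158
cos(theta) = u.v/(|u||v|) = 13/sqrt(2378) = 0.266586
theta = acos(0.266586) = 74.54 degrees

74.54 degrees


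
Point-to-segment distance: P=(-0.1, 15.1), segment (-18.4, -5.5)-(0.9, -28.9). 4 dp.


Project P onto AB: t = 0 (clamped to [0,1])
Closest point on segment: (-18.4, -5.5)
Distance: 27.5545

27.5545


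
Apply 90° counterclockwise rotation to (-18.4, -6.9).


90° CCW: (x,y) -> (-y, x)
(-18.4,-6.9) -> (6.9, -18.4)

(6.9, -18.4)


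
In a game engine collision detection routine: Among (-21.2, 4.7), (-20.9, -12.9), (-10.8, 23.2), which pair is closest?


d(P0,P1) = 17.6026, d(P0,P2) = 21.2229, d(P1,P2) = 37.4863
Closest: P0 and P1

Closest pair: (-21.2, 4.7) and (-20.9, -12.9), distance = 17.6026


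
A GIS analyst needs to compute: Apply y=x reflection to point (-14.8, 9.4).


Reflection over y=x: (x,y) -> (y,x)
(-14.8, 9.4) -> (9.4, -14.8)

(9.4, -14.8)


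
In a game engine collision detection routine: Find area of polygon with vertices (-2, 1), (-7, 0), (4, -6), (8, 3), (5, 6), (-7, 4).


Shoelace sum: ((-2)*0 - (-7)*1) + ((-7)*(-6) - 4*0) + (4*3 - 8*(-6)) + (8*6 - 5*3) + (5*4 - (-7)*6) + ((-7)*1 - (-2)*4)
= 205
Area = |205|/2 = 102.5

102.5


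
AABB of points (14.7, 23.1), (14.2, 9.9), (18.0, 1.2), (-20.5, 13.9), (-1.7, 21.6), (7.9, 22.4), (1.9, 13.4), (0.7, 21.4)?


x range: [-20.5, 18]
y range: [1.2, 23.1]
Bounding box: (-20.5,1.2) to (18,23.1)

(-20.5,1.2) to (18,23.1)


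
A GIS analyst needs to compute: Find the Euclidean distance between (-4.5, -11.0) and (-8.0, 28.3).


dx=-3.5, dy=39.3
d^2 = (-3.5)^2 + 39.3^2 = 1556.74
d = sqrt(1556.74) = 39.4555

39.4555


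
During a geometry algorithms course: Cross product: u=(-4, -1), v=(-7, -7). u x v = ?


u x v = u_x*v_y - u_y*v_x = (-4)*(-7) - (-1)*(-7)
= 28 - 7 = 21

21


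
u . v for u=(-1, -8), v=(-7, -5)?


u . v = u_x*v_x + u_y*v_y = (-1)*(-7) + (-8)*(-5)
= 7 + 40 = 47

47


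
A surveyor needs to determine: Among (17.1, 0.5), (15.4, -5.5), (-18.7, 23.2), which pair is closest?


d(P0,P1) = 6.2362, d(P0,P2) = 42.3902, d(P1,P2) = 44.5702
Closest: P0 and P1

Closest pair: (17.1, 0.5) and (15.4, -5.5), distance = 6.2362


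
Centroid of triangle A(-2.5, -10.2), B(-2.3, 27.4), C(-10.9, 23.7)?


Centroid = ((x_A+x_B+x_C)/3, (y_A+y_B+y_C)/3)
= (((-2.5)+(-2.3)+(-10.9))/3, ((-10.2)+27.4+23.7)/3)
= (-5.2333, 13.6333)

(-5.2333, 13.6333)


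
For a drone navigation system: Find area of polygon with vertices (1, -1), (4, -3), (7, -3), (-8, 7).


Shoelace sum: (1*(-3) - 4*(-1)) + (4*(-3) - 7*(-3)) + (7*7 - (-8)*(-3)) + ((-8)*(-1) - 1*7)
= 36
Area = |36|/2 = 18

18


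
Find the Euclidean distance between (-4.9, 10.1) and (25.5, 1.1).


dx=30.4, dy=-9
d^2 = 30.4^2 + (-9)^2 = 1005.16
d = sqrt(1005.16) = 31.7043

31.7043


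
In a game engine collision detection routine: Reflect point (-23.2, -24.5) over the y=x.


Reflection over y=x: (x,y) -> (y,x)
(-23.2, -24.5) -> (-24.5, -23.2)

(-24.5, -23.2)


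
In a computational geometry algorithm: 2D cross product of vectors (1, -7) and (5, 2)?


u x v = u_x*v_y - u_y*v_x = 1*2 - (-7)*5
= 2 - (-35) = 37

37


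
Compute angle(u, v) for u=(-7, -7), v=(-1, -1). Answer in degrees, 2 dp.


u.v = 14, |u| = sqrt(98) = 9.8995, |v| = sqrt(2) = 1.4142
cos(theta) = u.v/(|u||v|) = 14/sqrt(196) = 1
theta = acos(1) = 0 degrees

0 degrees


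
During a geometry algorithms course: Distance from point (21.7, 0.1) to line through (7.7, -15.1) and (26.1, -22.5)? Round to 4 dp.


|cross product| = 383.28
|line direction| = sqrt(393.32) = 19.8323
Distance = 383.28/sqrt(393.32) = 19.3261

19.3261


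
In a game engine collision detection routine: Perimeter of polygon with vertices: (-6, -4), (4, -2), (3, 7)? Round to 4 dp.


Sides: (-6, -4)->(4, -2): sqrt(104) = 10.198039, (4, -2)->(3, 7): sqrt(82) = 9.055385, (3, 7)->(-6, -4): sqrt(202) = 14.21267
Sum = 33.466094
Perimeter = 33.4661

33.4661


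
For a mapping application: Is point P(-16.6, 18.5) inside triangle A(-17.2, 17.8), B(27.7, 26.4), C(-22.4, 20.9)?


Cross products: AB x AP = 26.27, BC x BP = 152.14, CA x CP = 5.5
All same sign? yes

Yes, inside


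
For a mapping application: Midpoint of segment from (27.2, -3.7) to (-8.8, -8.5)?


M = ((27.2+(-8.8))/2, ((-3.7)+(-8.5))/2)
= (9.2, -6.1)

(9.2, -6.1)


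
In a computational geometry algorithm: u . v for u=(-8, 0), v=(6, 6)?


u . v = u_x*v_x + u_y*v_y = (-8)*6 + 0*6
= (-48) + 0 = -48

-48


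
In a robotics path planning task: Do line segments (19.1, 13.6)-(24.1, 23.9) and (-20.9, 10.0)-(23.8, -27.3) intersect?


Cross products: d1=1652.92, d2=2299.83, d3=394, d4=-252.91
d1*d2 < 0 and d3*d4 < 0? no

No, they don't intersect


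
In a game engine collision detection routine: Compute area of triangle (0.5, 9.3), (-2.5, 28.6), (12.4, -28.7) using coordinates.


Area = |x_A(y_B-y_C) + x_B(y_C-y_A) + x_C(y_A-y_B)|/2
= |28.65 + 95 + (-239.32)|/2
= 115.67/2 = 57.835

57.835


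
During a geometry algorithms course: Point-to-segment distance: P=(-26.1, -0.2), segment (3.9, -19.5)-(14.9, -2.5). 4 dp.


Project P onto AB: t = 0 (clamped to [0,1])
Closest point on segment: (3.9, -19.5)
Distance: 35.672

35.672


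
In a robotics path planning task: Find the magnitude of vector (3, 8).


|u| = sqrt(3^2 + 8^2) = sqrt(73) = 8.544

8.544


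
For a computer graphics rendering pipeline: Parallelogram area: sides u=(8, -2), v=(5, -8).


|u x v| = |8*(-8) - (-2)*5|
= |(-64) - (-10)| = 54

54


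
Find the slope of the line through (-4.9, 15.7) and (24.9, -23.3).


slope = (y2-y1)/(x2-x1) = ((-23.3)-15.7)/(24.9-(-4.9)) = (-39)/29.8 = -1.3087

-1.3087


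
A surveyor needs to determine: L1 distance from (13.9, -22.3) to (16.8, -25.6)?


|13.9-16.8| + |(-22.3)-(-25.6)| = 2.9 + 3.3 = 6.2

6.2


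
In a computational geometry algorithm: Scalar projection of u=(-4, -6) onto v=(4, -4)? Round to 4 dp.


u.v = 8, |v| = sqrt(32) = 5.6569
Scalar projection = u.v / |v| = 8 / sqrt(32) = 1.4142

1.4142


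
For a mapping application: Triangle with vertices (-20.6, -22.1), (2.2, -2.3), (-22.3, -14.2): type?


Side lengths squared: AB^2=911.88, BC^2=741.86, CA^2=65.3
Sorted: [65.3, 741.86, 911.88]
By sides: Scalene, By angles: Obtuse

Scalene, Obtuse


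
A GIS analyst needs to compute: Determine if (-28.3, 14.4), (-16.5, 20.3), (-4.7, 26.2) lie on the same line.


Cross product: ((-16.5)-(-28.3))*(26.2-14.4) - (20.3-14.4)*((-4.7)-(-28.3))
= 0

Yes, collinear


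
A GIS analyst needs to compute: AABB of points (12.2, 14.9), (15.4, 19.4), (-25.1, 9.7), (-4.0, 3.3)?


x range: [-25.1, 15.4]
y range: [3.3, 19.4]
Bounding box: (-25.1,3.3) to (15.4,19.4)

(-25.1,3.3) to (15.4,19.4)


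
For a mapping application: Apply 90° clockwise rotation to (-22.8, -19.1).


90° CW: (x,y) -> (y, -x)
(-22.8,-19.1) -> (-19.1, 22.8)

(-19.1, 22.8)


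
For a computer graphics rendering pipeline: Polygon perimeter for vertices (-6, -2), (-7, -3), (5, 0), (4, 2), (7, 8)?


Sides: (-6, -2)->(-7, -3): sqrt(2) = 1.414214, (-7, -3)->(5, 0): sqrt(153) = 12.369317, (5, 0)->(4, 2): sqrt(5) = 2.236068, (4, 2)->(7, 8): sqrt(45) = 6.708204, (7, 8)->(-6, -2): sqrt(269) = 16.401219
Sum = 39.129022
Perimeter = 39.129

39.129


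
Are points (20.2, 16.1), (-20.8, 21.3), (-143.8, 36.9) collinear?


Cross product: ((-20.8)-20.2)*(36.9-16.1) - (21.3-16.1)*((-143.8)-20.2)
= 0

Yes, collinear


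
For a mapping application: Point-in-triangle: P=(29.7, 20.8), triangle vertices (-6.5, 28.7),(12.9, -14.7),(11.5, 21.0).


Cross products: AB x AP = 1417.82, BC x BP = -649.46, CA x CP = -136.54
All same sign? no

No, outside


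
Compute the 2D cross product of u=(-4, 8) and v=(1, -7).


u x v = u_x*v_y - u_y*v_x = (-4)*(-7) - 8*1
= 28 - 8 = 20

20


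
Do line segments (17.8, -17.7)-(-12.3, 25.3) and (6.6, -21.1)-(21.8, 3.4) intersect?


Cross products: d1=-222.72, d2=1168.33, d3=583.94, d4=-807.11
d1*d2 < 0 and d3*d4 < 0? yes

Yes, they intersect


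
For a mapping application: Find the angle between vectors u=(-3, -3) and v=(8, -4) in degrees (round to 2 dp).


u.v = -12, |u| = sqrt(18) = 4.2426, |v| = sqrt(80) = 8.9443
cos(theta) = u.v/(|u||v|) = -12/sqrt(1440) = -0.316228
theta = acos(-0.316228) = 108.43 degrees

108.43 degrees


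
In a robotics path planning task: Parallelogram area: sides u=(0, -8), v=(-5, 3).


|u x v| = |0*3 - (-8)*(-5)|
= |0 - 40| = 40

40


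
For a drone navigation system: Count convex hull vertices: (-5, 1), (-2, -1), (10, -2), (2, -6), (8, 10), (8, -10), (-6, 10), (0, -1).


Convex hull vertices (CCW): (-6, 10), (-5, 1), (2, -6), (8, -10), (10, -2), (8, 10)
Count = 6

6


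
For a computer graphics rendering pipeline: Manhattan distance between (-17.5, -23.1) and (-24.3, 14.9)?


|(-17.5)-(-24.3)| + |(-23.1)-14.9| = 6.8 + 38 = 44.8

44.8


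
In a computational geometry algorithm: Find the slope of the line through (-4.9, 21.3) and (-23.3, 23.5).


slope = (y2-y1)/(x2-x1) = (23.5-21.3)/((-23.3)-(-4.9)) = 2.2/(-18.4) = -0.1196

-0.1196


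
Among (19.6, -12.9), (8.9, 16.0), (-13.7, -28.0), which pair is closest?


d(P0,P1) = 30.8172, d(P0,P2) = 36.5636, d(P1,P2) = 49.4647
Closest: P0 and P1

Closest pair: (19.6, -12.9) and (8.9, 16.0), distance = 30.8172


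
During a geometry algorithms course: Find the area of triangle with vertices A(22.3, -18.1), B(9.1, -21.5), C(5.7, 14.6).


Area = |x_A(y_B-y_C) + x_B(y_C-y_A) + x_C(y_A-y_B)|/2
= |(-805.03) + 297.57 + 19.38|/2
= 488.08/2 = 244.04

244.04


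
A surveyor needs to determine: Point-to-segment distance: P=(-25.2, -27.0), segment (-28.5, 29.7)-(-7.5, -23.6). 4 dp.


Project P onto AB: t = 0.942 (clamped to [0,1])
Closest point on segment: (-8.7188, -20.5065)
Distance: 17.7142

17.7142


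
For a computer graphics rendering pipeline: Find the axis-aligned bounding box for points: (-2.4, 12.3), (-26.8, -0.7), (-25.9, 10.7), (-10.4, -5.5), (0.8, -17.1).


x range: [-26.8, 0.8]
y range: [-17.1, 12.3]
Bounding box: (-26.8,-17.1) to (0.8,12.3)

(-26.8,-17.1) to (0.8,12.3)


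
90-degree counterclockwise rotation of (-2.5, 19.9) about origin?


90° CCW: (x,y) -> (-y, x)
(-2.5,19.9) -> (-19.9, -2.5)

(-19.9, -2.5)


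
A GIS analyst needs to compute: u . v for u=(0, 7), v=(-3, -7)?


u . v = u_x*v_x + u_y*v_y = 0*(-3) + 7*(-7)
= 0 + (-49) = -49

-49


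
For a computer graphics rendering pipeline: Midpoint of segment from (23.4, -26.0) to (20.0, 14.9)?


M = ((23.4+20)/2, ((-26)+14.9)/2)
= (21.7, -5.55)

(21.7, -5.55)


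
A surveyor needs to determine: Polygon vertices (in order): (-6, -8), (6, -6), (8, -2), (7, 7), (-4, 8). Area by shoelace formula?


Shoelace sum: ((-6)*(-6) - 6*(-8)) + (6*(-2) - 8*(-6)) + (8*7 - 7*(-2)) + (7*8 - (-4)*7) + ((-4)*(-8) - (-6)*8)
= 354
Area = |354|/2 = 177

177


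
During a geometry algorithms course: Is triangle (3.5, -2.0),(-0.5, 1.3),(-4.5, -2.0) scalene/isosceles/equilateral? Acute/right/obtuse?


Side lengths squared: AB^2=26.89, BC^2=26.89, CA^2=64
Sorted: [26.89, 26.89, 64]
By sides: Isosceles, By angles: Obtuse

Isosceles, Obtuse


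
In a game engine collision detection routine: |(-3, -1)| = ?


|u| = sqrt((-3)^2 + (-1)^2) = sqrt(10) = 3.1623

3.1623


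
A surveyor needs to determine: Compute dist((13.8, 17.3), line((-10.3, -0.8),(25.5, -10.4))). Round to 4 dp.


|cross product| = 879.34
|line direction| = sqrt(1373.8) = 37.0648
Distance = 879.34/sqrt(1373.8) = 23.7244

23.7244


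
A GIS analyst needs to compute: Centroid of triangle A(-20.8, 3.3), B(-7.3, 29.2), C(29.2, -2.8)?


Centroid = ((x_A+x_B+x_C)/3, (y_A+y_B+y_C)/3)
= (((-20.8)+(-7.3)+29.2)/3, (3.3+29.2+(-2.8))/3)
= (0.3667, 9.9)

(0.3667, 9.9)


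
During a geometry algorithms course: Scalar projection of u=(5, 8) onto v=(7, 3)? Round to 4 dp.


u.v = 59, |v| = sqrt(58) = 7.6158
Scalar projection = u.v / |v| = 59 / sqrt(58) = 7.7471

7.7471


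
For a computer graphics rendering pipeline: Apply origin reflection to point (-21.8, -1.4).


Reflection over origin: (x,y) -> (-x,-y)
(-21.8, -1.4) -> (21.8, 1.4)

(21.8, 1.4)


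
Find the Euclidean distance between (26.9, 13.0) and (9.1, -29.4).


dx=-17.8, dy=-42.4
d^2 = (-17.8)^2 + (-42.4)^2 = 2114.6
d = sqrt(2114.6) = 45.9848

45.9848


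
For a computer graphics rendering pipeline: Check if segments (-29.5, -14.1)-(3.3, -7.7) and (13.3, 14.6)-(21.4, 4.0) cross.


Cross products: d1=-686.15, d2=-286.63, d3=667.44, d4=267.92
d1*d2 < 0 and d3*d4 < 0? no

No, they don't intersect


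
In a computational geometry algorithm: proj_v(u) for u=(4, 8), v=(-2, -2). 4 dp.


u.v = -24, |v| = sqrt(8) = 2.8284
Scalar projection = u.v / |v| = -24 / sqrt(8) = -8.4853

-8.4853


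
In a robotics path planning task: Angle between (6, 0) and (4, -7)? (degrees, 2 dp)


u.v = 24, |u| = sqrt(36) = 6, |v| = sqrt(65) = 8.0623
cos(theta) = u.v/(|u||v|) = 24/sqrt(2340) = 0.496139
theta = acos(0.496139) = 60.26 degrees

60.26 degrees


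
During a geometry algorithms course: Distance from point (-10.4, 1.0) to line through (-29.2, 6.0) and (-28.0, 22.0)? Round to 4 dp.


|cross product| = 306.8
|line direction| = sqrt(257.44) = 16.0449
Distance = 306.8/sqrt(257.44) = 19.1213

19.1213


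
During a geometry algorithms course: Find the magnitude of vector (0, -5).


|u| = sqrt(0^2 + (-5)^2) = sqrt(25) = 5

5


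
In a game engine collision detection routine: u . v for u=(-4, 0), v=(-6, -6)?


u . v = u_x*v_x + u_y*v_y = (-4)*(-6) + 0*(-6)
= 24 + 0 = 24

24


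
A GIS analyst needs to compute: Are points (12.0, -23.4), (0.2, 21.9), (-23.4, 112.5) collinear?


Cross product: (0.2-12)*(112.5-(-23.4)) - (21.9-(-23.4))*((-23.4)-12)
= 0

Yes, collinear


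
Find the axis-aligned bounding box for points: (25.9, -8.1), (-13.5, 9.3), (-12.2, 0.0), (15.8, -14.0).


x range: [-13.5, 25.9]
y range: [-14, 9.3]
Bounding box: (-13.5,-14) to (25.9,9.3)

(-13.5,-14) to (25.9,9.3)


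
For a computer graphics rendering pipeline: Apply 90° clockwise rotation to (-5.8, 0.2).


90° CW: (x,y) -> (y, -x)
(-5.8,0.2) -> (0.2, 5.8)

(0.2, 5.8)


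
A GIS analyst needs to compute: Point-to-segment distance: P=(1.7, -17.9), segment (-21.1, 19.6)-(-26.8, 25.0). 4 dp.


Project P onto AB: t = 0 (clamped to [0,1])
Closest point on segment: (-21.1, 19.6)
Distance: 43.8872

43.8872


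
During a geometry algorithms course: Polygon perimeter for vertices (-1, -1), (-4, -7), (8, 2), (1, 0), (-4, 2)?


Sides: (-1, -1)->(-4, -7): sqrt(45) = 6.708204, (-4, -7)->(8, 2): sqrt(225) = 15, (8, 2)->(1, 0): sqrt(53) = 7.28011, (1, 0)->(-4, 2): sqrt(29) = 5.385165, (-4, 2)->(-1, -1): sqrt(18) = 4.242641
Sum = 38.61612
Perimeter = 38.6161

38.6161


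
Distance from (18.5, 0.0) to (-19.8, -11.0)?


dx=-38.3, dy=-11
d^2 = (-38.3)^2 + (-11)^2 = 1587.89
d = sqrt(1587.89) = 39.8483

39.8483


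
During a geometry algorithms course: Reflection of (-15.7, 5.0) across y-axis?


Reflection over y-axis: (x,y) -> (-x,y)
(-15.7, 5) -> (15.7, 5)

(15.7, 5)


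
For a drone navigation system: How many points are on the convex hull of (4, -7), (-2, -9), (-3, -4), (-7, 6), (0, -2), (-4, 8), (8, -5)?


Convex hull vertices (CCW): (-7, 6), (-2, -9), (4, -7), (8, -5), (-4, 8)
Count = 5

5


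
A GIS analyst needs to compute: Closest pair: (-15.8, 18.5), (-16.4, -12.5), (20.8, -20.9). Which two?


d(P0,P1) = 31.0058, d(P0,P2) = 53.7766, d(P1,P2) = 38.1366
Closest: P0 and P1

Closest pair: (-15.8, 18.5) and (-16.4, -12.5), distance = 31.0058


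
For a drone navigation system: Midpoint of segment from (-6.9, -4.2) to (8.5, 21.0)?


M = (((-6.9)+8.5)/2, ((-4.2)+21)/2)
= (0.8, 8.4)

(0.8, 8.4)


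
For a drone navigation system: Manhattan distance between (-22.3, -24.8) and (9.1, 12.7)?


|(-22.3)-9.1| + |(-24.8)-12.7| = 31.4 + 37.5 = 68.9

68.9


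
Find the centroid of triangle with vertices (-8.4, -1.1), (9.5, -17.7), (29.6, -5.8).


Centroid = ((x_A+x_B+x_C)/3, (y_A+y_B+y_C)/3)
= (((-8.4)+9.5+29.6)/3, ((-1.1)+(-17.7)+(-5.8))/3)
= (10.2333, -8.2)

(10.2333, -8.2)


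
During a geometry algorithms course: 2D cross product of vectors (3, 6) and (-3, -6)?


u x v = u_x*v_y - u_y*v_x = 3*(-6) - 6*(-3)
= (-18) - (-18) = 0

0


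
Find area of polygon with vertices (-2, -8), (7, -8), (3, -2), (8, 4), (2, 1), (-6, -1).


Shoelace sum: ((-2)*(-8) - 7*(-8)) + (7*(-2) - 3*(-8)) + (3*4 - 8*(-2)) + (8*1 - 2*4) + (2*(-1) - (-6)*1) + ((-6)*(-8) - (-2)*(-1))
= 160
Area = |160|/2 = 80

80


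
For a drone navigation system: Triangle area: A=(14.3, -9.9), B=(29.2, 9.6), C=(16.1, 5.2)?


Area = |x_A(y_B-y_C) + x_B(y_C-y_A) + x_C(y_A-y_B)|/2
= |62.92 + 440.92 + (-313.95)|/2
= 189.89/2 = 94.945

94.945


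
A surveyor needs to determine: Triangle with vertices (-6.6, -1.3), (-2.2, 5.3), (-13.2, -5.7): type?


Side lengths squared: AB^2=62.92, BC^2=242, CA^2=62.92
Sorted: [62.92, 62.92, 242]
By sides: Isosceles, By angles: Obtuse

Isosceles, Obtuse


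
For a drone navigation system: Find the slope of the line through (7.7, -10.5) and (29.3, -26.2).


slope = (y2-y1)/(x2-x1) = ((-26.2)-(-10.5))/(29.3-7.7) = (-15.7)/21.6 = -0.7269

-0.7269


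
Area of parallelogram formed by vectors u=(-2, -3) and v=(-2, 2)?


|u x v| = |(-2)*2 - (-3)*(-2)|
= |(-4) - 6| = 10

10


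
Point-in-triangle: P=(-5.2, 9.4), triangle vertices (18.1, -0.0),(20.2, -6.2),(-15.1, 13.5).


Cross products: AB x AP = -124.72, BC x BP = -50.3, CA x CP = -2.47
All same sign? yes

Yes, inside


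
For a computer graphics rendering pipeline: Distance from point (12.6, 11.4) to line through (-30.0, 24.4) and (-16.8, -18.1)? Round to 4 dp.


|cross product| = 1638.9
|line direction| = sqrt(1980.49) = 44.5027
Distance = 1638.9/sqrt(1980.49) = 36.827

36.827


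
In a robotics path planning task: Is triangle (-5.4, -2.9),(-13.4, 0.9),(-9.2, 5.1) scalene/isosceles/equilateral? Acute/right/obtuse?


Side lengths squared: AB^2=78.44, BC^2=35.28, CA^2=78.44
Sorted: [35.28, 78.44, 78.44]
By sides: Isosceles, By angles: Acute

Isosceles, Acute


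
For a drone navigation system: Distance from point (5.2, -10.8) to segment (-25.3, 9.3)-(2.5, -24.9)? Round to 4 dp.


Project P onto AB: t = 0.7904 (clamped to [0,1])
Closest point on segment: (-3.3271, -17.7314)
Distance: 10.9889

10.9889


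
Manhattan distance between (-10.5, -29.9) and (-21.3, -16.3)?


|(-10.5)-(-21.3)| + |(-29.9)-(-16.3)| = 10.8 + 13.6 = 24.4

24.4


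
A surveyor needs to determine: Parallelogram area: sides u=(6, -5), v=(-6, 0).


|u x v| = |6*0 - (-5)*(-6)|
= |0 - 30| = 30

30


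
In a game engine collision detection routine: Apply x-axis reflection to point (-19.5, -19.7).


Reflection over x-axis: (x,y) -> (x,-y)
(-19.5, -19.7) -> (-19.5, 19.7)

(-19.5, 19.7)


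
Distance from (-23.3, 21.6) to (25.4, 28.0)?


dx=48.7, dy=6.4
d^2 = 48.7^2 + 6.4^2 = 2412.65
d = sqrt(2412.65) = 49.1187

49.1187


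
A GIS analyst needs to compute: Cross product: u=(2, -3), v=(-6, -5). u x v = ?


u x v = u_x*v_y - u_y*v_x = 2*(-5) - (-3)*(-6)
= (-10) - 18 = -28

-28


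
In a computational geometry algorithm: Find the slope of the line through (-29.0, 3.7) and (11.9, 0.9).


slope = (y2-y1)/(x2-x1) = (0.9-3.7)/(11.9-(-29)) = (-2.8)/40.9 = -0.0685

-0.0685


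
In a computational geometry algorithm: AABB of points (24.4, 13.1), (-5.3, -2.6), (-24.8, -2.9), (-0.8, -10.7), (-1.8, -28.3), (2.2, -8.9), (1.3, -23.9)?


x range: [-24.8, 24.4]
y range: [-28.3, 13.1]
Bounding box: (-24.8,-28.3) to (24.4,13.1)

(-24.8,-28.3) to (24.4,13.1)


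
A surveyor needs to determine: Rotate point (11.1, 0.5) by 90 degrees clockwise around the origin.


90° CW: (x,y) -> (y, -x)
(11.1,0.5) -> (0.5, -11.1)

(0.5, -11.1)


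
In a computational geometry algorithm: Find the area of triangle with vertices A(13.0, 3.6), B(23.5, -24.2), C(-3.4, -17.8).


Area = |x_A(y_B-y_C) + x_B(y_C-y_A) + x_C(y_A-y_B)|/2
= |(-83.2) + (-502.9) + (-94.52)|/2
= 680.62/2 = 340.31

340.31


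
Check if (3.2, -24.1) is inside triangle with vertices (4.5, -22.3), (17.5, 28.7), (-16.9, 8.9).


Cross products: AB x AP = 42.9, BC x BP = 1533.18, CA x CP = -79.08
All same sign? no

No, outside


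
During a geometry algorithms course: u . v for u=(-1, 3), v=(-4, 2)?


u . v = u_x*v_x + u_y*v_y = (-1)*(-4) + 3*2
= 4 + 6 = 10

10


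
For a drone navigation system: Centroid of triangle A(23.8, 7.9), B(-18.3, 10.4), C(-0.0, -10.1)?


Centroid = ((x_A+x_B+x_C)/3, (y_A+y_B+y_C)/3)
= ((23.8+(-18.3)+0)/3, (7.9+10.4+(-10.1))/3)
= (1.8333, 2.7333)

(1.8333, 2.7333)


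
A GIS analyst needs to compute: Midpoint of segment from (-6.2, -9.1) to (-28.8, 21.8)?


M = (((-6.2)+(-28.8))/2, ((-9.1)+21.8)/2)
= (-17.5, 6.35)

(-17.5, 6.35)


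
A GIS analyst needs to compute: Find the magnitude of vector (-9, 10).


|u| = sqrt((-9)^2 + 10^2) = sqrt(181) = 13.4536

13.4536


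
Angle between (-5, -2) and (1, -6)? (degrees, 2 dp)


u.v = 7, |u| = sqrt(29) = 5.3852, |v| = sqrt(37) = 6.0828
cos(theta) = u.v/(|u||v|) = 7/sqrt(1073) = 0.213697
theta = acos(0.213697) = 77.66 degrees

77.66 degrees


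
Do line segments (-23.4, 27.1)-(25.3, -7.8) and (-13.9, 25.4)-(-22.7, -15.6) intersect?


Cross products: d1=-404.46, d2=1899.36, d3=248.76, d4=-2055.06
d1*d2 < 0 and d3*d4 < 0? yes

Yes, they intersect


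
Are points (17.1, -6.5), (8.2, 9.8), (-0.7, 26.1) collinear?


Cross product: (8.2-17.1)*(26.1-(-6.5)) - (9.8-(-6.5))*((-0.7)-17.1)
= 0

Yes, collinear


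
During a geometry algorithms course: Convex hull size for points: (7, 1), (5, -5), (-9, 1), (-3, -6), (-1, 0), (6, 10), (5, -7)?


Convex hull vertices (CCW): (-9, 1), (-3, -6), (5, -7), (7, 1), (6, 10)
Count = 5

5


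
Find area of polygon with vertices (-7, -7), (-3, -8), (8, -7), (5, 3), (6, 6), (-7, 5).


Shoelace sum: ((-7)*(-8) - (-3)*(-7)) + ((-3)*(-7) - 8*(-8)) + (8*3 - 5*(-7)) + (5*6 - 6*3) + (6*5 - (-7)*6) + ((-7)*(-7) - (-7)*5)
= 347
Area = |347|/2 = 173.5

173.5


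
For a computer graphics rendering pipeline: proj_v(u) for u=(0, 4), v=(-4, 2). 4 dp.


u.v = 8, |v| = sqrt(20) = 4.4721
Scalar projection = u.v / |v| = 8 / sqrt(20) = 1.7889

1.7889


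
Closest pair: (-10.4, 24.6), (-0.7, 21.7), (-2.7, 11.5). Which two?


d(P0,P1) = 10.1242, d(P0,P2) = 15.1954, d(P1,P2) = 10.3942
Closest: P0 and P1

Closest pair: (-10.4, 24.6) and (-0.7, 21.7), distance = 10.1242


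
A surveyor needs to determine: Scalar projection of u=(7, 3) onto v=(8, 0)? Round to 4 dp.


u.v = 56, |v| = sqrt(64) = 8
Scalar projection = u.v / |v| = 56 / sqrt(64) = 7

7


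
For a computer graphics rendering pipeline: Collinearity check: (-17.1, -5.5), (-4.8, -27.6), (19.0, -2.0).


Cross product: ((-4.8)-(-17.1))*((-2)-(-5.5)) - ((-27.6)-(-5.5))*(19-(-17.1))
= 840.86

No, not collinear


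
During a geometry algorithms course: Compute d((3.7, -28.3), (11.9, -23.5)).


dx=8.2, dy=4.8
d^2 = 8.2^2 + 4.8^2 = 90.28
d = sqrt(90.28) = 9.5016

9.5016


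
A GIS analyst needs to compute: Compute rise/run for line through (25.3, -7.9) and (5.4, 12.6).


slope = (y2-y1)/(x2-x1) = (12.6-(-7.9))/(5.4-25.3) = 20.5/(-19.9) = -1.0302

-1.0302


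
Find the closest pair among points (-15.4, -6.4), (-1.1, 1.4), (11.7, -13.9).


d(P0,P1) = 16.289, d(P0,P2) = 28.1187, d(P1,P2) = 19.9482
Closest: P0 and P1

Closest pair: (-15.4, -6.4) and (-1.1, 1.4), distance = 16.289


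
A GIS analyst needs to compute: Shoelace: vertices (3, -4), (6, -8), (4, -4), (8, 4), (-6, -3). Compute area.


Shoelace sum: (3*(-8) - 6*(-4)) + (6*(-4) - 4*(-8)) + (4*4 - 8*(-4)) + (8*(-3) - (-6)*4) + ((-6)*(-4) - 3*(-3))
= 89
Area = |89|/2 = 44.5

44.5


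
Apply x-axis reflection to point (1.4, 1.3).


Reflection over x-axis: (x,y) -> (x,-y)
(1.4, 1.3) -> (1.4, -1.3)

(1.4, -1.3)


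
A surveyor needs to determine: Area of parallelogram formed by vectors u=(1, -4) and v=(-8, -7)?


|u x v| = |1*(-7) - (-4)*(-8)|
= |(-7) - 32| = 39

39


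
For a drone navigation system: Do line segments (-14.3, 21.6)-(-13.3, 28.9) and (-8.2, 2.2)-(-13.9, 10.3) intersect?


Cross products: d1=-61.17, d2=-110.88, d3=-63.93, d4=-14.22
d1*d2 < 0 and d3*d4 < 0? no

No, they don't intersect


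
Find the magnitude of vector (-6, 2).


|u| = sqrt((-6)^2 + 2^2) = sqrt(40) = 6.3246

6.3246


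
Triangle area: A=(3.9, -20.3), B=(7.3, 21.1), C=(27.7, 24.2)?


Area = |x_A(y_B-y_C) + x_B(y_C-y_A) + x_C(y_A-y_B)|/2
= |(-12.09) + 324.85 + (-1146.78)|/2
= 834.02/2 = 417.01

417.01


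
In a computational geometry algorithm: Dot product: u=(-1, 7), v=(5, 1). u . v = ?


u . v = u_x*v_x + u_y*v_y = (-1)*5 + 7*1
= (-5) + 7 = 2

2


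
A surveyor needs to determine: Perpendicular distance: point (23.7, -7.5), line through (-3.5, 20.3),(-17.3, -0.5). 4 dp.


|cross product| = 949.4
|line direction| = sqrt(623.08) = 24.9616
Distance = 949.4/sqrt(623.08) = 38.0345

38.0345


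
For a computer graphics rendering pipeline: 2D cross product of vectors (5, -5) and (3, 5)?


u x v = u_x*v_y - u_y*v_x = 5*5 - (-5)*3
= 25 - (-15) = 40

40


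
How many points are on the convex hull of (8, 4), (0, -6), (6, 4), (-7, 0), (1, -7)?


Convex hull vertices (CCW): (-7, 0), (1, -7), (8, 4), (6, 4)
Count = 4

4


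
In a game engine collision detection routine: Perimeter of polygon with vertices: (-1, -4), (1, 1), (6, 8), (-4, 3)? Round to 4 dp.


Sides: (-1, -4)->(1, 1): sqrt(29) = 5.385165, (1, 1)->(6, 8): sqrt(74) = 8.602325, (6, 8)->(-4, 3): sqrt(125) = 11.18034, (-4, 3)->(-1, -4): sqrt(58) = 7.615773
Sum = 32.783603
Perimeter = 32.7836

32.7836


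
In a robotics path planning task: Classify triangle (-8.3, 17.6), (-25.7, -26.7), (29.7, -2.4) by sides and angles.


Side lengths squared: AB^2=2265.25, BC^2=3659.65, CA^2=1844
Sorted: [1844, 2265.25, 3659.65]
By sides: Scalene, By angles: Acute

Scalene, Acute


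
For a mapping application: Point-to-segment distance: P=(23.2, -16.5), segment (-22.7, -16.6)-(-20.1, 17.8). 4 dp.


Project P onto AB: t = 0.1032 (clamped to [0,1])
Closest point on segment: (-22.4318, -13.0511)
Distance: 45.7619

45.7619


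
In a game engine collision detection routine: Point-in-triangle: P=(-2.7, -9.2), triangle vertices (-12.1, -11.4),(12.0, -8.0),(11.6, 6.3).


Cross products: AB x AP = 21.06, BC x BP = 210.69, CA x CP = 114.24
All same sign? yes

Yes, inside


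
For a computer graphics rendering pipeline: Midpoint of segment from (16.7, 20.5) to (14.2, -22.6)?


M = ((16.7+14.2)/2, (20.5+(-22.6))/2)
= (15.45, -1.05)

(15.45, -1.05)


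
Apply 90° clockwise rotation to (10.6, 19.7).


90° CW: (x,y) -> (y, -x)
(10.6,19.7) -> (19.7, -10.6)

(19.7, -10.6)


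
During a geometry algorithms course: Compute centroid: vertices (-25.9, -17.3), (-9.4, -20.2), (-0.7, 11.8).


Centroid = ((x_A+x_B+x_C)/3, (y_A+y_B+y_C)/3)
= (((-25.9)+(-9.4)+(-0.7))/3, ((-17.3)+(-20.2)+11.8)/3)
= (-12, -8.5667)

(-12, -8.5667)


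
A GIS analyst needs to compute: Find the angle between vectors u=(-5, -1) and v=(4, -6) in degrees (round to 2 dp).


u.v = -14, |u| = sqrt(26) = 5.099, |v| = sqrt(52) = 7.2111
cos(theta) = u.v/(|u||v|) = -14/sqrt(1352) = -0.38075
theta = acos(-0.38075) = 112.38 degrees

112.38 degrees


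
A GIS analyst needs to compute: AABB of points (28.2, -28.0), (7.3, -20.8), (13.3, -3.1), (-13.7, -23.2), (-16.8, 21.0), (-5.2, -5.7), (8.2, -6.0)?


x range: [-16.8, 28.2]
y range: [-28, 21]
Bounding box: (-16.8,-28) to (28.2,21)

(-16.8,-28) to (28.2,21)


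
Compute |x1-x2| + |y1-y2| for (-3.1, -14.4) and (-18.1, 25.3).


|(-3.1)-(-18.1)| + |(-14.4)-25.3| = 15 + 39.7 = 54.7

54.7


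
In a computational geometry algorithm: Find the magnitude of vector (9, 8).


|u| = sqrt(9^2 + 8^2) = sqrt(145) = 12.0416

12.0416


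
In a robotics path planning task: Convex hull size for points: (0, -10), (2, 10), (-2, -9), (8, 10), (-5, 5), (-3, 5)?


Convex hull vertices (CCW): (-5, 5), (-2, -9), (0, -10), (8, 10), (2, 10)
Count = 5

5


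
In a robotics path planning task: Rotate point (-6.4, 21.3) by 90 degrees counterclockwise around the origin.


90° CCW: (x,y) -> (-y, x)
(-6.4,21.3) -> (-21.3, -6.4)

(-21.3, -6.4)


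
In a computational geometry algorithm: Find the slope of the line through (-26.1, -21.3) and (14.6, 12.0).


slope = (y2-y1)/(x2-x1) = (12-(-21.3))/(14.6-(-26.1)) = 33.3/40.7 = 0.8182

0.8182


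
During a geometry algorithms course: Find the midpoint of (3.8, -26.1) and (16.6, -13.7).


M = ((3.8+16.6)/2, ((-26.1)+(-13.7))/2)
= (10.2, -19.9)

(10.2, -19.9)


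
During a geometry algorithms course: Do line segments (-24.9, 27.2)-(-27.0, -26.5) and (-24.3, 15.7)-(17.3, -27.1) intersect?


Cross products: d1=452.72, d2=-1871.08, d3=56.37, d4=2380.17
d1*d2 < 0 and d3*d4 < 0? no

No, they don't intersect


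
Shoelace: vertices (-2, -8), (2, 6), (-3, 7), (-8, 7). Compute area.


Shoelace sum: ((-2)*6 - 2*(-8)) + (2*7 - (-3)*6) + ((-3)*7 - (-8)*7) + ((-8)*(-8) - (-2)*7)
= 149
Area = |149|/2 = 74.5

74.5


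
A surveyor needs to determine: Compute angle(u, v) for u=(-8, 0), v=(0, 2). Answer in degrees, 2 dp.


u.v = 0, |u| = sqrt(64) = 8, |v| = sqrt(4) = 2
cos(theta) = u.v/(|u||v|) = 0/sqrt(256) = 0
theta = acos(0) = 90 degrees

90 degrees


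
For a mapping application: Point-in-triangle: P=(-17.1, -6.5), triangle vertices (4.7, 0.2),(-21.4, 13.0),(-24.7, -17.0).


Cross products: AB x AP = 453.91, BC x BP = 193.35, CA x CP = 177.98
All same sign? yes

Yes, inside


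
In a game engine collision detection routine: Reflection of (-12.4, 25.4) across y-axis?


Reflection over y-axis: (x,y) -> (-x,y)
(-12.4, 25.4) -> (12.4, 25.4)

(12.4, 25.4)


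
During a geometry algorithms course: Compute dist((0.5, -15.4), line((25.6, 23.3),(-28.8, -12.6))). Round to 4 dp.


|cross product| = 1204.19
|line direction| = sqrt(4248.17) = 65.178
Distance = 1204.19/sqrt(4248.17) = 18.4754

18.4754


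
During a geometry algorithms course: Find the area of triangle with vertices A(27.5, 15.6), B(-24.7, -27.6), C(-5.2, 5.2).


Area = |x_A(y_B-y_C) + x_B(y_C-y_A) + x_C(y_A-y_B)|/2
= |(-902) + 256.88 + (-224.64)|/2
= 869.76/2 = 434.88

434.88


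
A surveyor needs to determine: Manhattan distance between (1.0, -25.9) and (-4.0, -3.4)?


|1-(-4)| + |(-25.9)-(-3.4)| = 5 + 22.5 = 27.5

27.5


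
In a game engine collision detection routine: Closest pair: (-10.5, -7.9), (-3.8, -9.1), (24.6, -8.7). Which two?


d(P0,P1) = 6.8066, d(P0,P2) = 35.1091, d(P1,P2) = 28.4028
Closest: P0 and P1

Closest pair: (-10.5, -7.9) and (-3.8, -9.1), distance = 6.8066


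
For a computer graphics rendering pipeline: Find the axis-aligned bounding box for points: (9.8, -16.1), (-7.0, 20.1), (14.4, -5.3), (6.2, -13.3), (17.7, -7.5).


x range: [-7, 17.7]
y range: [-16.1, 20.1]
Bounding box: (-7,-16.1) to (17.7,20.1)

(-7,-16.1) to (17.7,20.1)


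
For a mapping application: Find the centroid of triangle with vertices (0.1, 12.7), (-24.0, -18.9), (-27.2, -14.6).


Centroid = ((x_A+x_B+x_C)/3, (y_A+y_B+y_C)/3)
= ((0.1+(-24)+(-27.2))/3, (12.7+(-18.9)+(-14.6))/3)
= (-17.0333, -6.9333)

(-17.0333, -6.9333)


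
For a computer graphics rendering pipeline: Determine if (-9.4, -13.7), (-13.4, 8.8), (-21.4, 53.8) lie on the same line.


Cross product: ((-13.4)-(-9.4))*(53.8-(-13.7)) - (8.8-(-13.7))*((-21.4)-(-9.4))
= 0

Yes, collinear


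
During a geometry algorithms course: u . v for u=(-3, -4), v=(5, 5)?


u . v = u_x*v_x + u_y*v_y = (-3)*5 + (-4)*5
= (-15) + (-20) = -35

-35


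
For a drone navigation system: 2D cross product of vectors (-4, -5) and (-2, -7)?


u x v = u_x*v_y - u_y*v_x = (-4)*(-7) - (-5)*(-2)
= 28 - 10 = 18

18


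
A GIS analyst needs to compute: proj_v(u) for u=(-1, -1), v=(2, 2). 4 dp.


u.v = -4, |v| = sqrt(8) = 2.8284
Scalar projection = u.v / |v| = -4 / sqrt(8) = -1.4142

-1.4142


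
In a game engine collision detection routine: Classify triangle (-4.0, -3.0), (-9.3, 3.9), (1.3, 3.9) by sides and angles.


Side lengths squared: AB^2=75.7, BC^2=112.36, CA^2=75.7
Sorted: [75.7, 75.7, 112.36]
By sides: Isosceles, By angles: Acute

Isosceles, Acute


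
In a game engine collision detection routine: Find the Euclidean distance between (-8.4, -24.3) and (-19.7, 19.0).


dx=-11.3, dy=43.3
d^2 = (-11.3)^2 + 43.3^2 = 2002.58
d = sqrt(2002.58) = 44.7502

44.7502


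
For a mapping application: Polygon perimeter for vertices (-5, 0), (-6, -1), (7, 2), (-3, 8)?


Sides: (-5, 0)->(-6, -1): sqrt(2) = 1.414214, (-6, -1)->(7, 2): sqrt(178) = 13.341664, (7, 2)->(-3, 8): sqrt(136) = 11.661904, (-3, 8)->(-5, 0): sqrt(68) = 8.246211
Sum = 34.663993
Perimeter = 34.664

34.664


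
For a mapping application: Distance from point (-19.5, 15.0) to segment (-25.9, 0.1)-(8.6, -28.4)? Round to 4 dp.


Project P onto AB: t = 0 (clamped to [0,1])
Closest point on segment: (-25.9, 0.1)
Distance: 16.2163

16.2163


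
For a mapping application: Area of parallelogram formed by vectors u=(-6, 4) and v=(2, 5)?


|u x v| = |(-6)*5 - 4*2|
= |(-30) - 8| = 38

38


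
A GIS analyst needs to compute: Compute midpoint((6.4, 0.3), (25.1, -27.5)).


M = ((6.4+25.1)/2, (0.3+(-27.5))/2)
= (15.75, -13.6)

(15.75, -13.6)


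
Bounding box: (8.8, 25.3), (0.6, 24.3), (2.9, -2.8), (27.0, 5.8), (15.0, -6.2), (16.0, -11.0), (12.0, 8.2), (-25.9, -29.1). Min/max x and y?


x range: [-25.9, 27]
y range: [-29.1, 25.3]
Bounding box: (-25.9,-29.1) to (27,25.3)

(-25.9,-29.1) to (27,25.3)


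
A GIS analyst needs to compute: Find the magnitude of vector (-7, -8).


|u| = sqrt((-7)^2 + (-8)^2) = sqrt(113) = 10.6301

10.6301


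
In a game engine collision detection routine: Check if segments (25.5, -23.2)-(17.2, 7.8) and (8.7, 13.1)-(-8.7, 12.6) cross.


Cross products: d1=640.02, d2=96.47, d3=219.51, d4=763.06
d1*d2 < 0 and d3*d4 < 0? no

No, they don't intersect


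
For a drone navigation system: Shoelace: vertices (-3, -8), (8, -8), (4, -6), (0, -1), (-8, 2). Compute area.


Shoelace sum: ((-3)*(-8) - 8*(-8)) + (8*(-6) - 4*(-8)) + (4*(-1) - 0*(-6)) + (0*2 - (-8)*(-1)) + ((-8)*(-8) - (-3)*2)
= 130
Area = |130|/2 = 65

65


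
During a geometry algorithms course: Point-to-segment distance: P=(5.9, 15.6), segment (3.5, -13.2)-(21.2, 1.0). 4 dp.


Project P onto AB: t = 0.8767 (clamped to [0,1])
Closest point on segment: (19.0176, -0.7508)
Distance: 20.9624

20.9624


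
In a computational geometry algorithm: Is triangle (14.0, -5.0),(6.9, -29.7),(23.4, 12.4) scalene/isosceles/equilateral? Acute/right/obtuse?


Side lengths squared: AB^2=660.5, BC^2=2044.66, CA^2=391.12
Sorted: [391.12, 660.5, 2044.66]
By sides: Scalene, By angles: Obtuse

Scalene, Obtuse


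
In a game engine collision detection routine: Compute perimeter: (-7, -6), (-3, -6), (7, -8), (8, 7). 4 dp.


Sides: (-7, -6)->(-3, -6): sqrt(16) = 4, (-3, -6)->(7, -8): sqrt(104) = 10.198039, (7, -8)->(8, 7): sqrt(226) = 15.033296, (8, 7)->(-7, -6): sqrt(394) = 19.849433
Sum = 49.080768
Perimeter = 49.0808

49.0808


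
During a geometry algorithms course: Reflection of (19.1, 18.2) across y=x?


Reflection over y=x: (x,y) -> (y,x)
(19.1, 18.2) -> (18.2, 19.1)

(18.2, 19.1)


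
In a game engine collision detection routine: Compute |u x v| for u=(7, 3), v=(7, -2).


|u x v| = |7*(-2) - 3*7|
= |(-14) - 21| = 35

35


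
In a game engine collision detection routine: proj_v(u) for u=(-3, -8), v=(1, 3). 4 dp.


u.v = -27, |v| = sqrt(10) = 3.1623
Scalar projection = u.v / |v| = -27 / sqrt(10) = -8.5381

-8.5381


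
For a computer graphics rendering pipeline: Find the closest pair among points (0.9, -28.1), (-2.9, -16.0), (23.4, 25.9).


d(P0,P1) = 12.6827, d(P0,P2) = 58.5, d(P1,P2) = 49.4702
Closest: P0 and P1

Closest pair: (0.9, -28.1) and (-2.9, -16.0), distance = 12.6827


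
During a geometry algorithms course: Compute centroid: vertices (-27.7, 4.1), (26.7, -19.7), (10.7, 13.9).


Centroid = ((x_A+x_B+x_C)/3, (y_A+y_B+y_C)/3)
= (((-27.7)+26.7+10.7)/3, (4.1+(-19.7)+13.9)/3)
= (3.2333, -0.5667)

(3.2333, -0.5667)


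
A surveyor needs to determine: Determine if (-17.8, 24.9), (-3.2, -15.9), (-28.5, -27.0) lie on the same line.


Cross product: ((-3.2)-(-17.8))*((-27)-24.9) - ((-15.9)-24.9)*((-28.5)-(-17.8))
= -1194.3

No, not collinear


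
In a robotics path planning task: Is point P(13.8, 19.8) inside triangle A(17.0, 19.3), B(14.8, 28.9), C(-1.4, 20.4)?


Cross products: AB x AP = 29.62, BC x BP = 138.92, CA x CP = 5.68
All same sign? yes

Yes, inside


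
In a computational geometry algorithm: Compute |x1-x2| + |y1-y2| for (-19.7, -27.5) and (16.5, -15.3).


|(-19.7)-16.5| + |(-27.5)-(-15.3)| = 36.2 + 12.2 = 48.4

48.4


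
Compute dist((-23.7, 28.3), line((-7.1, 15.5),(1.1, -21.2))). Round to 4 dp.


|cross product| = 504.26
|line direction| = sqrt(1414.13) = 37.6049
Distance = 504.26/sqrt(1414.13) = 13.4094

13.4094


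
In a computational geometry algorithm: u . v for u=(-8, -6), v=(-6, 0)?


u . v = u_x*v_x + u_y*v_y = (-8)*(-6) + (-6)*0
= 48 + 0 = 48

48


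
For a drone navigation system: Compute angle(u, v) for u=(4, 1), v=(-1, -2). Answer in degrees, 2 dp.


u.v = -6, |u| = sqrt(17) = 4.1231, |v| = sqrt(5) = 2.2361
cos(theta) = u.v/(|u||v|) = -6/sqrt(85) = -0.650791
theta = acos(-0.650791) = 130.6 degrees

130.6 degrees


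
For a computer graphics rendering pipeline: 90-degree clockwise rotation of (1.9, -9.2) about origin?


90° CW: (x,y) -> (y, -x)
(1.9,-9.2) -> (-9.2, -1.9)

(-9.2, -1.9)


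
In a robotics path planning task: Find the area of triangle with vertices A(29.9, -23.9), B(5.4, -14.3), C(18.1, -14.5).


Area = |x_A(y_B-y_C) + x_B(y_C-y_A) + x_C(y_A-y_B)|/2
= |5.98 + 50.76 + (-173.76)|/2
= 117.02/2 = 58.51

58.51
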